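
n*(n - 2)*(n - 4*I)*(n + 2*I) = n^4 - 2*n^3 - 2*I*n^3 + 8*n^2 + 4*I*n^2 - 16*n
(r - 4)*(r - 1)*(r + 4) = r^3 - r^2 - 16*r + 16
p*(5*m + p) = 5*m*p + p^2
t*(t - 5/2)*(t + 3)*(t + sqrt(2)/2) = t^4 + t^3/2 + sqrt(2)*t^3/2 - 15*t^2/2 + sqrt(2)*t^2/4 - 15*sqrt(2)*t/4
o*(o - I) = o^2 - I*o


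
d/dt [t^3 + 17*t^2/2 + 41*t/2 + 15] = 3*t^2 + 17*t + 41/2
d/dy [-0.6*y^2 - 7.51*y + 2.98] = -1.2*y - 7.51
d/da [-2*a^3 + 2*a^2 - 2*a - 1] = -6*a^2 + 4*a - 2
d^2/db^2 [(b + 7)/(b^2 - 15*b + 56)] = 2*((8 - 3*b)*(b^2 - 15*b + 56) + (b + 7)*(2*b - 15)^2)/(b^2 - 15*b + 56)^3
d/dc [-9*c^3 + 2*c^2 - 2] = c*(4 - 27*c)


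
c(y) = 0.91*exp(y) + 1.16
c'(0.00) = 0.91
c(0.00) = 2.07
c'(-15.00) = 0.00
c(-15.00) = 1.16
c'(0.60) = 1.66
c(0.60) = 2.82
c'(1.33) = 3.44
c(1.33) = 4.60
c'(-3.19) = 0.04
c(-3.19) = 1.20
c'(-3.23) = 0.04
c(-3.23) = 1.20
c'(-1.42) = 0.22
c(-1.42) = 1.38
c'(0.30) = 1.23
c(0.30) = 2.39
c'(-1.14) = 0.29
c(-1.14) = 1.45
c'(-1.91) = 0.13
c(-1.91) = 1.29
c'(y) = 0.91*exp(y)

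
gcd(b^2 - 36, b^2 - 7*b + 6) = b - 6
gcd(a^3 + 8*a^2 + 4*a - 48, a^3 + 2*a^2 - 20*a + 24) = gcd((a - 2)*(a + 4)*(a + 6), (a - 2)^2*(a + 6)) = a^2 + 4*a - 12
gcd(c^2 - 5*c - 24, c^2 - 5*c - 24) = c^2 - 5*c - 24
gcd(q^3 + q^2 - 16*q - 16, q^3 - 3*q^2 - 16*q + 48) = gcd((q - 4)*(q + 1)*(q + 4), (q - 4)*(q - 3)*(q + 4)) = q^2 - 16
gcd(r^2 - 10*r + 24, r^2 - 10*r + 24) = r^2 - 10*r + 24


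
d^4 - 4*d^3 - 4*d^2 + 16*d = d*(d - 4)*(d - 2)*(d + 2)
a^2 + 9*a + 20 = (a + 4)*(a + 5)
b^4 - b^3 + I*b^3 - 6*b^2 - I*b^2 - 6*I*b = b*(b - 3)*(b + 2)*(b + I)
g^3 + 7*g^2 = g^2*(g + 7)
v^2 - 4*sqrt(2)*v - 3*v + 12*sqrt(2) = (v - 3)*(v - 4*sqrt(2))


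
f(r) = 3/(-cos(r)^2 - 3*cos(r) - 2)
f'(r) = 3*(-2*sin(r)*cos(r) - 3*sin(r))/(-cos(r)^2 - 3*cos(r) - 2)^2 = -3*(2*cos(r) + 3)*sin(r)/(cos(r)^2 + 3*cos(r) + 2)^2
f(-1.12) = -0.86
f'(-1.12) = 0.85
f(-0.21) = -0.51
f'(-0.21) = 0.09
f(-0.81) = -0.66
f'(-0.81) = 0.46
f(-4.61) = -1.76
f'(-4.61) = -2.87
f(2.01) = -3.31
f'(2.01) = -7.12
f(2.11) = -4.15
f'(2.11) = -9.71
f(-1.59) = -1.54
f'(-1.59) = 2.35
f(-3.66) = -20.18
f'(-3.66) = -84.94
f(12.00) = -0.57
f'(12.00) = 0.27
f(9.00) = -31.00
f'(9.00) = -155.50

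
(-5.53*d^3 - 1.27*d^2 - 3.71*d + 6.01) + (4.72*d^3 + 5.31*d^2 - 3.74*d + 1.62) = -0.81*d^3 + 4.04*d^2 - 7.45*d + 7.63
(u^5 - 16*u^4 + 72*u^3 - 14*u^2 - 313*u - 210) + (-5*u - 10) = u^5 - 16*u^4 + 72*u^3 - 14*u^2 - 318*u - 220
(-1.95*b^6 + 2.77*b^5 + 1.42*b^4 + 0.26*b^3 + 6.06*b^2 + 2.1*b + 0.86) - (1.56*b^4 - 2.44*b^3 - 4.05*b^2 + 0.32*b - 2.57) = -1.95*b^6 + 2.77*b^5 - 0.14*b^4 + 2.7*b^3 + 10.11*b^2 + 1.78*b + 3.43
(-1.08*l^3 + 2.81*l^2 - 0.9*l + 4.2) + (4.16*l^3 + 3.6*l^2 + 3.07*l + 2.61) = 3.08*l^3 + 6.41*l^2 + 2.17*l + 6.81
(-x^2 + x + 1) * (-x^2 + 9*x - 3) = x^4 - 10*x^3 + 11*x^2 + 6*x - 3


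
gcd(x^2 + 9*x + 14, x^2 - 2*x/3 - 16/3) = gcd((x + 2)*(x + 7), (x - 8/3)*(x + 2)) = x + 2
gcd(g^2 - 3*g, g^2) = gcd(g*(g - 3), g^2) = g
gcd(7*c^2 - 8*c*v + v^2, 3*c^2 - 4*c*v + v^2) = -c + v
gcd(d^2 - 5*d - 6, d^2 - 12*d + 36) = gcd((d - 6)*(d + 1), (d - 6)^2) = d - 6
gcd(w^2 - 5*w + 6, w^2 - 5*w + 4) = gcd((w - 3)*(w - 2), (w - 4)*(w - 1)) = 1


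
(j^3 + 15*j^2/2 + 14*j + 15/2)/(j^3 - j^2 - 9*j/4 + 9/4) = 2*(j^2 + 6*j + 5)/(2*j^2 - 5*j + 3)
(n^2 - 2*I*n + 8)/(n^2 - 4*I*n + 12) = (n - 4*I)/(n - 6*I)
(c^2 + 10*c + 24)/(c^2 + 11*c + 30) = (c + 4)/(c + 5)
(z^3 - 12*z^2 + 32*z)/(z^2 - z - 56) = z*(z - 4)/(z + 7)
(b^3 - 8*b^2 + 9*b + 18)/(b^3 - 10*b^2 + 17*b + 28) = (b^2 - 9*b + 18)/(b^2 - 11*b + 28)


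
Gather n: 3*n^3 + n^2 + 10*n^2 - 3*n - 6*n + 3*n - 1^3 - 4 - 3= 3*n^3 + 11*n^2 - 6*n - 8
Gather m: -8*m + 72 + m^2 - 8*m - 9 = m^2 - 16*m + 63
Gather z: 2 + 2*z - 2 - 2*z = 0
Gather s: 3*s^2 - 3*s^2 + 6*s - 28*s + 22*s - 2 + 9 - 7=0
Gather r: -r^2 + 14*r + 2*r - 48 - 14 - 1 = -r^2 + 16*r - 63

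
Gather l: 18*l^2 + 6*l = 18*l^2 + 6*l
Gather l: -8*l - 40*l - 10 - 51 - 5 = -48*l - 66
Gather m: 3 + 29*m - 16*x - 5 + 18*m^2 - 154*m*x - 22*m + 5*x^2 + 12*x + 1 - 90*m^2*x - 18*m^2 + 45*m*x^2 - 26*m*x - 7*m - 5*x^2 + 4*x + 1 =-90*m^2*x + m*(45*x^2 - 180*x)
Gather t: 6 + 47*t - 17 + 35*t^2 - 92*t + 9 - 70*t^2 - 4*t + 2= -35*t^2 - 49*t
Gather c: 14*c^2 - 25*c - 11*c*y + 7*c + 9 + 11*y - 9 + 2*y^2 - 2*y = 14*c^2 + c*(-11*y - 18) + 2*y^2 + 9*y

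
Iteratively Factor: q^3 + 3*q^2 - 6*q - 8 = (q - 2)*(q^2 + 5*q + 4) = (q - 2)*(q + 4)*(q + 1)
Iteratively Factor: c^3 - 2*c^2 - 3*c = (c - 3)*(c^2 + c) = c*(c - 3)*(c + 1)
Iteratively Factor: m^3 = (m)*(m^2) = m^2*(m)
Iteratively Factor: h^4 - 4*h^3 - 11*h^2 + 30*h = (h - 5)*(h^3 + h^2 - 6*h) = h*(h - 5)*(h^2 + h - 6) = h*(h - 5)*(h + 3)*(h - 2)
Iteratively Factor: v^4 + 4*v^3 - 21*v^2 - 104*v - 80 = (v + 4)*(v^3 - 21*v - 20) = (v - 5)*(v + 4)*(v^2 + 5*v + 4) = (v - 5)*(v + 4)^2*(v + 1)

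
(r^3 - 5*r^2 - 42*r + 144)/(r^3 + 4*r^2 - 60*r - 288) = (r - 3)/(r + 6)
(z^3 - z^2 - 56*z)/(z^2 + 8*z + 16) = z*(z^2 - z - 56)/(z^2 + 8*z + 16)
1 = 1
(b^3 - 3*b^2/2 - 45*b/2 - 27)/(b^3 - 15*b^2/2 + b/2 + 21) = (b^2 - 3*b - 18)/(b^2 - 9*b + 14)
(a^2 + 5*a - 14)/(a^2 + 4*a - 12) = (a + 7)/(a + 6)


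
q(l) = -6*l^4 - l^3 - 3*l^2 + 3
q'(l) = -24*l^3 - 3*l^2 - 6*l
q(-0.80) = -0.87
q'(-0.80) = 15.17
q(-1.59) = -38.91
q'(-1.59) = 98.43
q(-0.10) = 2.97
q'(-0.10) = 0.59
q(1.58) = -45.83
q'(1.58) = -111.63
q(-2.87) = -405.15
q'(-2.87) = 559.87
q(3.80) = -1346.27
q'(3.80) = -1383.05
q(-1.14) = -9.55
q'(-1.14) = 38.50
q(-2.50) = -234.50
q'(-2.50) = 371.25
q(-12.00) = -123117.00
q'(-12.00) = 41112.00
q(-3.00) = -483.00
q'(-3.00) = 639.00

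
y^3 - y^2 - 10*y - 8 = (y - 4)*(y + 1)*(y + 2)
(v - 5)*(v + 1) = v^2 - 4*v - 5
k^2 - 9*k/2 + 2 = (k - 4)*(k - 1/2)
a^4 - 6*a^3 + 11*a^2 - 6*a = a*(a - 3)*(a - 2)*(a - 1)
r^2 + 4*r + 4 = (r + 2)^2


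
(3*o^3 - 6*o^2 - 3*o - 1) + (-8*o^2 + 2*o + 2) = 3*o^3 - 14*o^2 - o + 1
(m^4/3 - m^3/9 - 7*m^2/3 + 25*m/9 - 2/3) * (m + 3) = m^5/3 + 8*m^4/9 - 8*m^3/3 - 38*m^2/9 + 23*m/3 - 2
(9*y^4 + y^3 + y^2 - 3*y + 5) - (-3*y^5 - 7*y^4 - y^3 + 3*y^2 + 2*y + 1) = 3*y^5 + 16*y^4 + 2*y^3 - 2*y^2 - 5*y + 4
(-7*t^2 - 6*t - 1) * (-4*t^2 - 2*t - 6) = 28*t^4 + 38*t^3 + 58*t^2 + 38*t + 6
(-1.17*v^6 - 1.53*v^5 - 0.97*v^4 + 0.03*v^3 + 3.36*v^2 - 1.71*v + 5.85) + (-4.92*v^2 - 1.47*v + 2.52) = -1.17*v^6 - 1.53*v^5 - 0.97*v^4 + 0.03*v^3 - 1.56*v^2 - 3.18*v + 8.37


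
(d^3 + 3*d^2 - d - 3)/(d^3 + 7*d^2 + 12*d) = (d^2 - 1)/(d*(d + 4))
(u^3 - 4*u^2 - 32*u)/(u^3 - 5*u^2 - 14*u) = (-u^2 + 4*u + 32)/(-u^2 + 5*u + 14)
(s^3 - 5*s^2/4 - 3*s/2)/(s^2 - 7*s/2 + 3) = s*(4*s + 3)/(2*(2*s - 3))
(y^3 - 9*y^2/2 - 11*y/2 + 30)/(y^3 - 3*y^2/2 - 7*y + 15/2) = (y - 4)/(y - 1)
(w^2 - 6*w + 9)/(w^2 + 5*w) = (w^2 - 6*w + 9)/(w*(w + 5))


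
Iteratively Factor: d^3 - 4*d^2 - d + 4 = (d - 1)*(d^2 - 3*d - 4) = (d - 4)*(d - 1)*(d + 1)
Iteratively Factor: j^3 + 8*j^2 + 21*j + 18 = (j + 2)*(j^2 + 6*j + 9) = (j + 2)*(j + 3)*(j + 3)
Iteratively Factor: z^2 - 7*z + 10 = (z - 5)*(z - 2)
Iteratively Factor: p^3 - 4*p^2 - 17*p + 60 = (p + 4)*(p^2 - 8*p + 15) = (p - 5)*(p + 4)*(p - 3)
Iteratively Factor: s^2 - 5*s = (s)*(s - 5)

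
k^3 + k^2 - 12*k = k*(k - 3)*(k + 4)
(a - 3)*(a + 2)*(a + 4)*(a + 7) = a^4 + 10*a^3 + 11*a^2 - 94*a - 168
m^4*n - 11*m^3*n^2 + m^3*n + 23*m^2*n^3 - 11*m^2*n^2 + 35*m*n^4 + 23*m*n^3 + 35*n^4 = (m - 7*n)*(m - 5*n)*(m + n)*(m*n + n)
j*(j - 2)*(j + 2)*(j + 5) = j^4 + 5*j^3 - 4*j^2 - 20*j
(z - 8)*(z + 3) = z^2 - 5*z - 24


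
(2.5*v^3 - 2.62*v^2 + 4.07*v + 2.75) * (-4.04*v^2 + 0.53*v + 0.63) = -10.1*v^5 + 11.9098*v^4 - 16.2564*v^3 - 10.6035*v^2 + 4.0216*v + 1.7325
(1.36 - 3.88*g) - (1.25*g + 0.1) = 1.26 - 5.13*g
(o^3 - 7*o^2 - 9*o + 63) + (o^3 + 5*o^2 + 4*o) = 2*o^3 - 2*o^2 - 5*o + 63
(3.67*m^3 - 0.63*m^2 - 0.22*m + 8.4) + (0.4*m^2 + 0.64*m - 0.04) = 3.67*m^3 - 0.23*m^2 + 0.42*m + 8.36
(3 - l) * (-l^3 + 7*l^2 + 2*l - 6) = l^4 - 10*l^3 + 19*l^2 + 12*l - 18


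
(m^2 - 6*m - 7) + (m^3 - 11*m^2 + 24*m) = m^3 - 10*m^2 + 18*m - 7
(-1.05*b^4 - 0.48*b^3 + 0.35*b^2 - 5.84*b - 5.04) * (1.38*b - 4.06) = -1.449*b^5 + 3.6006*b^4 + 2.4318*b^3 - 9.4802*b^2 + 16.7552*b + 20.4624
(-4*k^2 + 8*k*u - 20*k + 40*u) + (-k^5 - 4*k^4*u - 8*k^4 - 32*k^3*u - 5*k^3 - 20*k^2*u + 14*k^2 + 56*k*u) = -k^5 - 4*k^4*u - 8*k^4 - 32*k^3*u - 5*k^3 - 20*k^2*u + 10*k^2 + 64*k*u - 20*k + 40*u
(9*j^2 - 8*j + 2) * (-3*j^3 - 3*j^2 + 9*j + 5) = -27*j^5 - 3*j^4 + 99*j^3 - 33*j^2 - 22*j + 10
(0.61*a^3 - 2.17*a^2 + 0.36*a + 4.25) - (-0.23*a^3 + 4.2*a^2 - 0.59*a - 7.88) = 0.84*a^3 - 6.37*a^2 + 0.95*a + 12.13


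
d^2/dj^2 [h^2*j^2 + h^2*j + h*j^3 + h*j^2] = 2*h*(h + 3*j + 1)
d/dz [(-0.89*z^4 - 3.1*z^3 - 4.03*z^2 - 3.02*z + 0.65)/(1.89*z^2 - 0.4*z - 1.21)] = (-3.3642*z^5 - 4.791*z^4 + 6.7876*z^3 + 18.5728*z^2 + 7.2956*z + 3.9142)/(3.5721*z^4 - 1.512*z^3 - 4.4138*z^2 + 0.968*z + 1.4641)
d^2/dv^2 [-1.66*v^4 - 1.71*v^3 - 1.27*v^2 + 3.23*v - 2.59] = -19.92*v^2 - 10.26*v - 2.54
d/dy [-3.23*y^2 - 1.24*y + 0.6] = -6.46*y - 1.24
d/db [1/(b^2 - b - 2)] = (1 - 2*b)/(-b^2 + b + 2)^2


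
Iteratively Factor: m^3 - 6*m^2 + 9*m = (m - 3)*(m^2 - 3*m) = m*(m - 3)*(m - 3)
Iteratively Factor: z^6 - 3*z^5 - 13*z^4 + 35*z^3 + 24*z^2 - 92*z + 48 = (z + 2)*(z^5 - 5*z^4 - 3*z^3 + 41*z^2 - 58*z + 24) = (z - 1)*(z + 2)*(z^4 - 4*z^3 - 7*z^2 + 34*z - 24) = (z - 2)*(z - 1)*(z + 2)*(z^3 - 2*z^2 - 11*z + 12) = (z - 2)*(z - 1)*(z + 2)*(z + 3)*(z^2 - 5*z + 4) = (z - 4)*(z - 2)*(z - 1)*(z + 2)*(z + 3)*(z - 1)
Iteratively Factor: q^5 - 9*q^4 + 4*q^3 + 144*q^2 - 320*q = (q - 5)*(q^4 - 4*q^3 - 16*q^2 + 64*q) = q*(q - 5)*(q^3 - 4*q^2 - 16*q + 64) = q*(q - 5)*(q + 4)*(q^2 - 8*q + 16) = q*(q - 5)*(q - 4)*(q + 4)*(q - 4)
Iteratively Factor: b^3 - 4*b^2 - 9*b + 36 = (b + 3)*(b^2 - 7*b + 12) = (b - 3)*(b + 3)*(b - 4)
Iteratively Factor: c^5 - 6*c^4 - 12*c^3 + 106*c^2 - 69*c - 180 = (c - 3)*(c^4 - 3*c^3 - 21*c^2 + 43*c + 60) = (c - 3)*(c + 4)*(c^3 - 7*c^2 + 7*c + 15) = (c - 3)*(c + 1)*(c + 4)*(c^2 - 8*c + 15) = (c - 3)^2*(c + 1)*(c + 4)*(c - 5)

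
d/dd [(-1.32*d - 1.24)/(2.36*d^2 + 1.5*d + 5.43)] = (3.1152*d^2 + 5.8528*d - 5.3076)/(5.5696*d^4 + 7.08*d^3 + 27.8796*d^2 + 16.29*d + 29.4849)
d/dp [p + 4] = 1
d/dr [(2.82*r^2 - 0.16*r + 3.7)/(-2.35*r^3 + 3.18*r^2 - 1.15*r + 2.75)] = (6.627*r^4 - 0.751999999999999*r^3 + 23.3508*r^2 - 8.02200000000001*r + 3.815)/(5.5225*r^6 - 14.946*r^5 + 15.5174*r^4 - 20.239*r^3 + 18.8125*r^2 - 6.325*r + 7.5625)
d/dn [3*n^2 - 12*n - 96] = 6*n - 12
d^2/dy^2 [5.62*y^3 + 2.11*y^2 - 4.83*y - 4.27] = 33.72*y + 4.22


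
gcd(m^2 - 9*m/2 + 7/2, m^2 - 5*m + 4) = m - 1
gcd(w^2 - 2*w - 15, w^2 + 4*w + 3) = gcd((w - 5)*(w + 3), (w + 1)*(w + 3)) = w + 3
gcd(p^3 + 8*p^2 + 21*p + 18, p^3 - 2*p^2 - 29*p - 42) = p^2 + 5*p + 6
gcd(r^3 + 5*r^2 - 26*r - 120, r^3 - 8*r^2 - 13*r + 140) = r^2 - r - 20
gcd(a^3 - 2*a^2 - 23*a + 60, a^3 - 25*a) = a + 5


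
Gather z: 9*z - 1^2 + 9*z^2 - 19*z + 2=9*z^2 - 10*z + 1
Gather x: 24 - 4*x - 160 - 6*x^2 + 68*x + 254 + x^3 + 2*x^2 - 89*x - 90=x^3 - 4*x^2 - 25*x + 28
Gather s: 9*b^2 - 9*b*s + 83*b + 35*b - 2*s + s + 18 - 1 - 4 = 9*b^2 + 118*b + s*(-9*b - 1) + 13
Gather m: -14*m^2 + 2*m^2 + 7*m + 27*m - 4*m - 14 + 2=-12*m^2 + 30*m - 12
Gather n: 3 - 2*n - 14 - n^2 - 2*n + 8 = -n^2 - 4*n - 3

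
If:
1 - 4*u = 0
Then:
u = 1/4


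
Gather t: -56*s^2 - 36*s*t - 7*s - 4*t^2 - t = -56*s^2 - 7*s - 4*t^2 + t*(-36*s - 1)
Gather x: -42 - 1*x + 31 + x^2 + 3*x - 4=x^2 + 2*x - 15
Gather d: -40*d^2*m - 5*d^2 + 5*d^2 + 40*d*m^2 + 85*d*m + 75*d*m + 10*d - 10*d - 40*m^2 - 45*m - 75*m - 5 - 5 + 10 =-40*d^2*m + d*(40*m^2 + 160*m) - 40*m^2 - 120*m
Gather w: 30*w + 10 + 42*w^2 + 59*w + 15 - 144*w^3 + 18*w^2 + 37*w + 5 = -144*w^3 + 60*w^2 + 126*w + 30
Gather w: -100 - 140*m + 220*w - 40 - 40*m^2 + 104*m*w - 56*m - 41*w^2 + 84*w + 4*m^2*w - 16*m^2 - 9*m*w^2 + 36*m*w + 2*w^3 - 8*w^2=-56*m^2 - 196*m + 2*w^3 + w^2*(-9*m - 49) + w*(4*m^2 + 140*m + 304) - 140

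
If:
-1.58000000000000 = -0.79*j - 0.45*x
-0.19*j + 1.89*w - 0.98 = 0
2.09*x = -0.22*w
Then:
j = 2.04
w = 0.72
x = -0.08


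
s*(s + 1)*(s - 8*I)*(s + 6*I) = s^4 + s^3 - 2*I*s^3 + 48*s^2 - 2*I*s^2 + 48*s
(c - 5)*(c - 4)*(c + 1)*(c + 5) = c^4 - 3*c^3 - 29*c^2 + 75*c + 100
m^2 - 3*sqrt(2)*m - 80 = (m - 8*sqrt(2))*(m + 5*sqrt(2))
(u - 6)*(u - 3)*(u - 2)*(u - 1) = u^4 - 12*u^3 + 47*u^2 - 72*u + 36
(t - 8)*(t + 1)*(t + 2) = t^3 - 5*t^2 - 22*t - 16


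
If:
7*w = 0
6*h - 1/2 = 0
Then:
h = 1/12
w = 0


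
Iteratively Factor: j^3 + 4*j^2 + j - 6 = (j + 2)*(j^2 + 2*j - 3) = (j + 2)*(j + 3)*(j - 1)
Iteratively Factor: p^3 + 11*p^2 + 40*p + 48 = (p + 4)*(p^2 + 7*p + 12) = (p + 3)*(p + 4)*(p + 4)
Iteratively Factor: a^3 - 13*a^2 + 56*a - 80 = (a - 5)*(a^2 - 8*a + 16) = (a - 5)*(a - 4)*(a - 4)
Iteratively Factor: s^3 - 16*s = (s - 4)*(s^2 + 4*s) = (s - 4)*(s + 4)*(s)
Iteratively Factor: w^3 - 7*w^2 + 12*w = (w - 4)*(w^2 - 3*w) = (w - 4)*(w - 3)*(w)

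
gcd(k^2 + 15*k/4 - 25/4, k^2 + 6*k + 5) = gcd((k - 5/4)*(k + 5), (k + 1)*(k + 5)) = k + 5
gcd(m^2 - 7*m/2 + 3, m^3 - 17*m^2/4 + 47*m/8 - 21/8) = m - 3/2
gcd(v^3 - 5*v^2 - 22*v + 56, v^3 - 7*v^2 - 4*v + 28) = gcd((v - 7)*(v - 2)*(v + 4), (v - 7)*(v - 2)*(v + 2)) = v^2 - 9*v + 14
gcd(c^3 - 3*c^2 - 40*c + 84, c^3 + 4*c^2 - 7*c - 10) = c - 2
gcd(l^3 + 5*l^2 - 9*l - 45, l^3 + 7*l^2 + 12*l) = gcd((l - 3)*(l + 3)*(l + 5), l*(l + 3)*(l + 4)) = l + 3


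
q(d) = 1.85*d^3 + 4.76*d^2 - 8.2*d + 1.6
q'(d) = 5.55*d^2 + 9.52*d - 8.2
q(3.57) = 117.17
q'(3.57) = 96.52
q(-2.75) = 21.67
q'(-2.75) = 7.59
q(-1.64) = 19.69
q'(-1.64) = -8.89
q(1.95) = 17.43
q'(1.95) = 31.47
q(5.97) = 515.93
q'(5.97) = 246.44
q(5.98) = 518.40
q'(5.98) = 247.20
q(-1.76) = 20.69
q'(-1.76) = -7.76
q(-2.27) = 23.10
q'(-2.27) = -1.21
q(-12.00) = -2411.36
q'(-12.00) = 676.76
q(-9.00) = -887.69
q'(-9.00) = 355.67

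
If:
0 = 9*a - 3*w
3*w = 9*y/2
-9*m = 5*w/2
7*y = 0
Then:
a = 0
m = 0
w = 0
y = 0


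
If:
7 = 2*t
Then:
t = 7/2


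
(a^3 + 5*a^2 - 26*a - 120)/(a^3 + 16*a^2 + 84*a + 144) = (a - 5)/(a + 6)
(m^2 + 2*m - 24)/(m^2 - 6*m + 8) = (m + 6)/(m - 2)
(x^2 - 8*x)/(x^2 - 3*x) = (x - 8)/(x - 3)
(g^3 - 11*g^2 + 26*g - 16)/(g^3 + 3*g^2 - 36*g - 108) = (g^3 - 11*g^2 + 26*g - 16)/(g^3 + 3*g^2 - 36*g - 108)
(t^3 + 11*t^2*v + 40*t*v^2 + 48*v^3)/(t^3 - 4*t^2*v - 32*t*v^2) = (t^2 + 7*t*v + 12*v^2)/(t*(t - 8*v))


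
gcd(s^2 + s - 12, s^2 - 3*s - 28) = s + 4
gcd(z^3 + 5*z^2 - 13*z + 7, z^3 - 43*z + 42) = z^2 + 6*z - 7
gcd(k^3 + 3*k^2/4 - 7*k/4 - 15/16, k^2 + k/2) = k + 1/2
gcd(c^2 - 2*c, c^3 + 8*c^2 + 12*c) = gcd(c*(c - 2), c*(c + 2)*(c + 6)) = c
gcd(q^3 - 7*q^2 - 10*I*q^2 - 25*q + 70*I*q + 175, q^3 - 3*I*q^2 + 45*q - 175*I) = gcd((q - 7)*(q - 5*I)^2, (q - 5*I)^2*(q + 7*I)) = q^2 - 10*I*q - 25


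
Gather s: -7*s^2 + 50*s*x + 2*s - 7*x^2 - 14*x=-7*s^2 + s*(50*x + 2) - 7*x^2 - 14*x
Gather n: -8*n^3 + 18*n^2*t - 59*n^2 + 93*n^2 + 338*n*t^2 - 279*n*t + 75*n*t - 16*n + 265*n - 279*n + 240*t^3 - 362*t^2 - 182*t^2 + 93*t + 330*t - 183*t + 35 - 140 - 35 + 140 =-8*n^3 + n^2*(18*t + 34) + n*(338*t^2 - 204*t - 30) + 240*t^3 - 544*t^2 + 240*t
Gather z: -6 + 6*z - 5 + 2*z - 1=8*z - 12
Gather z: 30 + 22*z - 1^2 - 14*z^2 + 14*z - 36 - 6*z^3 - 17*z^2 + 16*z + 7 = -6*z^3 - 31*z^2 + 52*z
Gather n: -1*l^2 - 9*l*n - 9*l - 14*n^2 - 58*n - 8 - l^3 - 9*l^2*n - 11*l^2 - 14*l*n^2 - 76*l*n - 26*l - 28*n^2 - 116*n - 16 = -l^3 - 12*l^2 - 35*l + n^2*(-14*l - 42) + n*(-9*l^2 - 85*l - 174) - 24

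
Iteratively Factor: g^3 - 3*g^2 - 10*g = (g + 2)*(g^2 - 5*g) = g*(g + 2)*(g - 5)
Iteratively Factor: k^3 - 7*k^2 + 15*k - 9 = (k - 1)*(k^2 - 6*k + 9) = (k - 3)*(k - 1)*(k - 3)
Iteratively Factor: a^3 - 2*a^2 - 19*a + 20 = (a - 1)*(a^2 - a - 20) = (a - 1)*(a + 4)*(a - 5)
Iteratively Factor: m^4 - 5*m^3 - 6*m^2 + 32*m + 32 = (m - 4)*(m^3 - m^2 - 10*m - 8) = (m - 4)*(m + 1)*(m^2 - 2*m - 8) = (m - 4)^2*(m + 1)*(m + 2)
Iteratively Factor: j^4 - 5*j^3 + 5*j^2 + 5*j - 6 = (j + 1)*(j^3 - 6*j^2 + 11*j - 6) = (j - 1)*(j + 1)*(j^2 - 5*j + 6) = (j - 2)*(j - 1)*(j + 1)*(j - 3)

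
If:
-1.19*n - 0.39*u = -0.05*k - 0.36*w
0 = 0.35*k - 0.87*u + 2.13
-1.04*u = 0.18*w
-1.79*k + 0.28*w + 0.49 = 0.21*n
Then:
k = -1.06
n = -4.24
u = 2.02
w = -11.69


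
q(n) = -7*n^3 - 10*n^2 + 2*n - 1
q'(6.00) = -874.00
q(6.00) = -1861.00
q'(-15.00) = -4423.00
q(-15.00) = 21344.00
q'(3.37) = -303.89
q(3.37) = -375.74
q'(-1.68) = -23.67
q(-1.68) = 0.61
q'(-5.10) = -442.21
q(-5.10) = 657.26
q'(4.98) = -618.41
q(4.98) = -1103.59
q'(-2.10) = -48.61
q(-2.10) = 15.53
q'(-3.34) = -165.47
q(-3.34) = 141.58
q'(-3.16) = -144.50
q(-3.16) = 113.71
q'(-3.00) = -127.00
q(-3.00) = 92.00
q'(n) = -21*n^2 - 20*n + 2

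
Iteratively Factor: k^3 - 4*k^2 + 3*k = (k - 3)*(k^2 - k) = (k - 3)*(k - 1)*(k)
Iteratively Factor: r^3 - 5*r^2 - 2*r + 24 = (r - 3)*(r^2 - 2*r - 8) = (r - 3)*(r + 2)*(r - 4)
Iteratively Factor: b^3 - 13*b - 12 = (b + 1)*(b^2 - b - 12) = (b + 1)*(b + 3)*(b - 4)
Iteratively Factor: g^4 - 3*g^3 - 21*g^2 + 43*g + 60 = (g + 4)*(g^3 - 7*g^2 + 7*g + 15) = (g - 3)*(g + 4)*(g^2 - 4*g - 5) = (g - 5)*(g - 3)*(g + 4)*(g + 1)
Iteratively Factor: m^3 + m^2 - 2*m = (m - 1)*(m^2 + 2*m) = m*(m - 1)*(m + 2)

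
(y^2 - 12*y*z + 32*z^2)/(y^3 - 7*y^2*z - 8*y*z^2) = (y - 4*z)/(y*(y + z))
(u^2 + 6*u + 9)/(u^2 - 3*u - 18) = (u + 3)/(u - 6)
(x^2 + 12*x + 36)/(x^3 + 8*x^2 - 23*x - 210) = (x + 6)/(x^2 + 2*x - 35)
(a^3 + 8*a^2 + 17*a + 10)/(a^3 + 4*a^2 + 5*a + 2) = (a + 5)/(a + 1)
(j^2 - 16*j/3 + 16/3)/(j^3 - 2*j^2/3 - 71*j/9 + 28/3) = 3*(j - 4)/(3*j^2 + 2*j - 21)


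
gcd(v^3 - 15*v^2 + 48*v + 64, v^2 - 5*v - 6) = v + 1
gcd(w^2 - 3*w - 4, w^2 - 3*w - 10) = 1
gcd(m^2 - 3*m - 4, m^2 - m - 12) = m - 4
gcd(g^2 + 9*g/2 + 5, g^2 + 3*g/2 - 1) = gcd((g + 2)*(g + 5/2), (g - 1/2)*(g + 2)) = g + 2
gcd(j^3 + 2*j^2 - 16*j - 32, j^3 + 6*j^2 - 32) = j + 4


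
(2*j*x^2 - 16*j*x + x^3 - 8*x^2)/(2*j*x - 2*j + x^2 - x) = x*(x - 8)/(x - 1)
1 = 1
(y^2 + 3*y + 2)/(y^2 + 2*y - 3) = (y^2 + 3*y + 2)/(y^2 + 2*y - 3)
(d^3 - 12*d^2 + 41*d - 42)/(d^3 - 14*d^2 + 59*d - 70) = (d - 3)/(d - 5)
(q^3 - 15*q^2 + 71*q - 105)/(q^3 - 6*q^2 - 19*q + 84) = (q - 5)/(q + 4)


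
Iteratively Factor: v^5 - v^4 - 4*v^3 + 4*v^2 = (v - 2)*(v^4 + v^3 - 2*v^2) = v*(v - 2)*(v^3 + v^2 - 2*v) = v*(v - 2)*(v + 2)*(v^2 - v) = v^2*(v - 2)*(v + 2)*(v - 1)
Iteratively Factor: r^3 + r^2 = (r)*(r^2 + r) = r^2*(r + 1)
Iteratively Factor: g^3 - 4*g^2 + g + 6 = (g + 1)*(g^2 - 5*g + 6) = (g - 2)*(g + 1)*(g - 3)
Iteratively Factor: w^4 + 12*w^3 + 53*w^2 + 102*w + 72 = (w + 4)*(w^3 + 8*w^2 + 21*w + 18) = (w + 3)*(w + 4)*(w^2 + 5*w + 6) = (w + 3)^2*(w + 4)*(w + 2)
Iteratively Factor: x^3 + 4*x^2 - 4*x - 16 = (x + 4)*(x^2 - 4) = (x + 2)*(x + 4)*(x - 2)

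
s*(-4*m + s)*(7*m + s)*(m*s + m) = -28*m^3*s^2 - 28*m^3*s + 3*m^2*s^3 + 3*m^2*s^2 + m*s^4 + m*s^3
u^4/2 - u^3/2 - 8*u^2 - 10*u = u*(u/2 + 1)*(u - 5)*(u + 2)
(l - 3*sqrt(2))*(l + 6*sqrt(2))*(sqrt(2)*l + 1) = sqrt(2)*l^3 + 7*l^2 - 33*sqrt(2)*l - 36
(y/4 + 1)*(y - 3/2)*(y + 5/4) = y^3/4 + 15*y^2/16 - 23*y/32 - 15/8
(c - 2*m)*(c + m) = c^2 - c*m - 2*m^2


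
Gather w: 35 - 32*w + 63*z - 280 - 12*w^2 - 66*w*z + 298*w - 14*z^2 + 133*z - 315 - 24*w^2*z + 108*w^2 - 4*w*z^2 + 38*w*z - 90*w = w^2*(96 - 24*z) + w*(-4*z^2 - 28*z + 176) - 14*z^2 + 196*z - 560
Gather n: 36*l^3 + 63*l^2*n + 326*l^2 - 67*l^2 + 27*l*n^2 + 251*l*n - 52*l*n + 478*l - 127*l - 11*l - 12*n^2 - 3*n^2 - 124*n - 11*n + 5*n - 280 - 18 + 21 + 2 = 36*l^3 + 259*l^2 + 340*l + n^2*(27*l - 15) + n*(63*l^2 + 199*l - 130) - 275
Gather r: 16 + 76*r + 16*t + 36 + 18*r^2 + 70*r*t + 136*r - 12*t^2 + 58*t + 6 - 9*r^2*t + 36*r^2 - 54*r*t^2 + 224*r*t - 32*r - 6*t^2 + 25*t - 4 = r^2*(54 - 9*t) + r*(-54*t^2 + 294*t + 180) - 18*t^2 + 99*t + 54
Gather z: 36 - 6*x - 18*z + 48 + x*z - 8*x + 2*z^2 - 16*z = -14*x + 2*z^2 + z*(x - 34) + 84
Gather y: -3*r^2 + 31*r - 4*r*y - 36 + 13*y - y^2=-3*r^2 + 31*r - y^2 + y*(13 - 4*r) - 36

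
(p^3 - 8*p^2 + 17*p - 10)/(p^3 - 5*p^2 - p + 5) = (p - 2)/(p + 1)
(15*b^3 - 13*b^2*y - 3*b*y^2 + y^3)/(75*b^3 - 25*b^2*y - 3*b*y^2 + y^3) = (-3*b^2 + 2*b*y + y^2)/(-15*b^2 + 2*b*y + y^2)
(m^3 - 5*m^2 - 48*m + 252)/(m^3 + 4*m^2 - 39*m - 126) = (m - 6)/(m + 3)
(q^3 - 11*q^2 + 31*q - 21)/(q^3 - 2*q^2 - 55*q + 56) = (q^2 - 10*q + 21)/(q^2 - q - 56)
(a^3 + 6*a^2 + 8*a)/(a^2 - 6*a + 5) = a*(a^2 + 6*a + 8)/(a^2 - 6*a + 5)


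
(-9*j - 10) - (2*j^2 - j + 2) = -2*j^2 - 8*j - 12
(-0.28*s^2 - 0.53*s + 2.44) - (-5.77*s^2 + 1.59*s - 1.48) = 5.49*s^2 - 2.12*s + 3.92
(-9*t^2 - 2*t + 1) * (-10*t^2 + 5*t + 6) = 90*t^4 - 25*t^3 - 74*t^2 - 7*t + 6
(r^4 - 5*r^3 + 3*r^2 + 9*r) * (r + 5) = r^5 - 22*r^3 + 24*r^2 + 45*r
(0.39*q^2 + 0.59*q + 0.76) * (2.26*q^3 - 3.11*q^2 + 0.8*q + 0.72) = 0.8814*q^5 + 0.1205*q^4 + 0.1947*q^3 - 1.6108*q^2 + 1.0328*q + 0.5472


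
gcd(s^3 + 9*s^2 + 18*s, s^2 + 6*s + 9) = s + 3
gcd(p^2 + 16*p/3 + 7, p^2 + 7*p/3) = p + 7/3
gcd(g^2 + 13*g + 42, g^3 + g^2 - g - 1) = 1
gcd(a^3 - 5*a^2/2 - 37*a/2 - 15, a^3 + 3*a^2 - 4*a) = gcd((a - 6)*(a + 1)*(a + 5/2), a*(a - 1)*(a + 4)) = 1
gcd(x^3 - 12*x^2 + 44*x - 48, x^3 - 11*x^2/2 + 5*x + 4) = x^2 - 6*x + 8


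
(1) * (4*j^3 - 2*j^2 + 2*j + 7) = 4*j^3 - 2*j^2 + 2*j + 7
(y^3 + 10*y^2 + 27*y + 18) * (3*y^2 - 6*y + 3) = 3*y^5 + 24*y^4 + 24*y^3 - 78*y^2 - 27*y + 54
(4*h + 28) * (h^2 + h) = 4*h^3 + 32*h^2 + 28*h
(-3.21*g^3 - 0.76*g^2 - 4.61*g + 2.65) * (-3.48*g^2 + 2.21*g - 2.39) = 11.1708*g^5 - 4.4493*g^4 + 22.0351*g^3 - 17.5937*g^2 + 16.8744*g - 6.3335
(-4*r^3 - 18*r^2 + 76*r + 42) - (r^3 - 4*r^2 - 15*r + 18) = -5*r^3 - 14*r^2 + 91*r + 24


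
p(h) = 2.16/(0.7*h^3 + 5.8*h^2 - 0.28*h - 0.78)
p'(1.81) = -0.12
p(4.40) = 0.01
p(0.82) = 0.66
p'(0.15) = -6.86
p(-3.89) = 0.05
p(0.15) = -3.13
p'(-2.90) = 0.03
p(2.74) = 0.04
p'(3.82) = -0.01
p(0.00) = -2.77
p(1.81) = 0.10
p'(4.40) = -0.01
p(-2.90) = 0.07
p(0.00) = -2.77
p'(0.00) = 0.99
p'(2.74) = -0.03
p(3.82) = 0.02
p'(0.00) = 0.99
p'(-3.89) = 0.01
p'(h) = 2.16*(-2.1*h^2 - 11.6*h + 0.28)/(0.7*h^3 + 5.8*h^2 - 0.28*h - 0.78)^2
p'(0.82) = -2.14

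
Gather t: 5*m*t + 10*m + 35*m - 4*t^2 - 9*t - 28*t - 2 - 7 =45*m - 4*t^2 + t*(5*m - 37) - 9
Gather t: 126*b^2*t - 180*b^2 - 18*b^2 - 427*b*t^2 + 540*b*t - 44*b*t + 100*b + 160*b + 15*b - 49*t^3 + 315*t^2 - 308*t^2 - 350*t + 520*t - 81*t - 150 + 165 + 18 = -198*b^2 + 275*b - 49*t^3 + t^2*(7 - 427*b) + t*(126*b^2 + 496*b + 89) + 33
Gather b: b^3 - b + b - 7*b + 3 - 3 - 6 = b^3 - 7*b - 6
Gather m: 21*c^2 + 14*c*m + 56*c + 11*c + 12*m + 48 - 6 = 21*c^2 + 67*c + m*(14*c + 12) + 42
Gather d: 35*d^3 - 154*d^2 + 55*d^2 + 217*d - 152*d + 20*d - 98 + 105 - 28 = 35*d^3 - 99*d^2 + 85*d - 21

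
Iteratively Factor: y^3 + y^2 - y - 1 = (y + 1)*(y^2 - 1) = (y + 1)^2*(y - 1)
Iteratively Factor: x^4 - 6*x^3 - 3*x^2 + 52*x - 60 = (x - 2)*(x^3 - 4*x^2 - 11*x + 30) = (x - 5)*(x - 2)*(x^2 + x - 6) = (x - 5)*(x - 2)^2*(x + 3)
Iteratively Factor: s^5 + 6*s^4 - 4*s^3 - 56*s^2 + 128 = (s + 2)*(s^4 + 4*s^3 - 12*s^2 - 32*s + 64) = (s - 2)*(s + 2)*(s^3 + 6*s^2 - 32) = (s - 2)^2*(s + 2)*(s^2 + 8*s + 16) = (s - 2)^2*(s + 2)*(s + 4)*(s + 4)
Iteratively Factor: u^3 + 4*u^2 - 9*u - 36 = (u - 3)*(u^2 + 7*u + 12) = (u - 3)*(u + 3)*(u + 4)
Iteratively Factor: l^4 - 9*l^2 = (l)*(l^3 - 9*l) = l*(l - 3)*(l^2 + 3*l) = l^2*(l - 3)*(l + 3)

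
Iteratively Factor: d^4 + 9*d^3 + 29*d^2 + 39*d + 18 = (d + 2)*(d^3 + 7*d^2 + 15*d + 9) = (d + 2)*(d + 3)*(d^2 + 4*d + 3) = (d + 2)*(d + 3)^2*(d + 1)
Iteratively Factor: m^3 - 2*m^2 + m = (m - 1)*(m^2 - m) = (m - 1)^2*(m)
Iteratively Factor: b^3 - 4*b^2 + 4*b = (b - 2)*(b^2 - 2*b) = b*(b - 2)*(b - 2)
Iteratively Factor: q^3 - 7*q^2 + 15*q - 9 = (q - 1)*(q^2 - 6*q + 9) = (q - 3)*(q - 1)*(q - 3)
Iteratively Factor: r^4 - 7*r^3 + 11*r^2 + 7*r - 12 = (r - 4)*(r^3 - 3*r^2 - r + 3) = (r - 4)*(r - 1)*(r^2 - 2*r - 3) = (r - 4)*(r - 1)*(r + 1)*(r - 3)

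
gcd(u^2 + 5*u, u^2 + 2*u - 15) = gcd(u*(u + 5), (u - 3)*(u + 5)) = u + 5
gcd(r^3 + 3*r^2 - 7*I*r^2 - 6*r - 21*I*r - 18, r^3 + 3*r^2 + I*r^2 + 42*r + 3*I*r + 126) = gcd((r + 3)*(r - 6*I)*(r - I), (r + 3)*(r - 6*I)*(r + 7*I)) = r^2 + r*(3 - 6*I) - 18*I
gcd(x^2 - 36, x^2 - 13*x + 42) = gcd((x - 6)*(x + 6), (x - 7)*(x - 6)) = x - 6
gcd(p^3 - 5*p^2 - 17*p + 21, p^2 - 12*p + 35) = p - 7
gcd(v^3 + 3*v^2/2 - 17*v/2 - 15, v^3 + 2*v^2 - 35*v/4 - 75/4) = v^2 - v/2 - 15/2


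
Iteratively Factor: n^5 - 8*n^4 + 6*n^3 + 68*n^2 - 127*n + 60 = (n - 4)*(n^4 - 4*n^3 - 10*n^2 + 28*n - 15) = (n - 4)*(n - 1)*(n^3 - 3*n^2 - 13*n + 15) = (n - 4)*(n - 1)*(n + 3)*(n^2 - 6*n + 5) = (n - 4)*(n - 1)^2*(n + 3)*(n - 5)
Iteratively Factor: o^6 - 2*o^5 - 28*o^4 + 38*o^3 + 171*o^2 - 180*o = (o + 4)*(o^5 - 6*o^4 - 4*o^3 + 54*o^2 - 45*o) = (o - 5)*(o + 4)*(o^4 - o^3 - 9*o^2 + 9*o) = (o - 5)*(o - 1)*(o + 4)*(o^3 - 9*o) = (o - 5)*(o - 3)*(o - 1)*(o + 4)*(o^2 + 3*o) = o*(o - 5)*(o - 3)*(o - 1)*(o + 4)*(o + 3)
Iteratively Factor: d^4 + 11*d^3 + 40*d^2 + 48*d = (d)*(d^3 + 11*d^2 + 40*d + 48) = d*(d + 4)*(d^2 + 7*d + 12) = d*(d + 4)^2*(d + 3)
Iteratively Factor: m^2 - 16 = (m - 4)*(m + 4)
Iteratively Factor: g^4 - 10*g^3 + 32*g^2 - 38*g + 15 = (g - 3)*(g^3 - 7*g^2 + 11*g - 5) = (g - 3)*(g - 1)*(g^2 - 6*g + 5) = (g - 3)*(g - 1)^2*(g - 5)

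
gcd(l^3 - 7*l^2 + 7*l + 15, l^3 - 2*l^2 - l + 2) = l + 1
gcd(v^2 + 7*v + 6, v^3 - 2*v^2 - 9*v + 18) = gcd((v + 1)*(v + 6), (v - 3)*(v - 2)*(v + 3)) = 1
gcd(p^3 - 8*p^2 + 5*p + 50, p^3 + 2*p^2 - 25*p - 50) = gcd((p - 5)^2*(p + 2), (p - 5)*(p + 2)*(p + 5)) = p^2 - 3*p - 10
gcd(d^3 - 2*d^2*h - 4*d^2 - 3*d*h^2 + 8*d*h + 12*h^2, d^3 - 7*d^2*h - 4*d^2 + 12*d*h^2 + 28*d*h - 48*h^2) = d^2 - 3*d*h - 4*d + 12*h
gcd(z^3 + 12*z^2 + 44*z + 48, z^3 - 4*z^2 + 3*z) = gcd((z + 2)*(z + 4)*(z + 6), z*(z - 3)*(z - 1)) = 1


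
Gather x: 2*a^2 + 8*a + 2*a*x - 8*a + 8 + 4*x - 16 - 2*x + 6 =2*a^2 + x*(2*a + 2) - 2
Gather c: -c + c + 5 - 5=0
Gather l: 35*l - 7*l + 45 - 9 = 28*l + 36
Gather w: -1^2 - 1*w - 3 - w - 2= -2*w - 6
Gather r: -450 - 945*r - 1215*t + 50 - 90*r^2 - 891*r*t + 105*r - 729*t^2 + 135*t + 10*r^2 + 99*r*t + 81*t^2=-80*r^2 + r*(-792*t - 840) - 648*t^2 - 1080*t - 400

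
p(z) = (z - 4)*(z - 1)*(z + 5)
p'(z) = (z - 4)*(z - 1) + (z - 4)*(z + 5) + (z - 1)*(z + 5) = 3*z^2 - 21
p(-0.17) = 23.57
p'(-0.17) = -20.91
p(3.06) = -15.61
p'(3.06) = 7.09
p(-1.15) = 42.63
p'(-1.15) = -17.03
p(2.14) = -15.14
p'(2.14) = -7.26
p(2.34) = -16.33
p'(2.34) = -4.57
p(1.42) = -6.96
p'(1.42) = -14.95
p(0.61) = 7.42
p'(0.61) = -19.88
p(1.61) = -9.64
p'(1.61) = -13.22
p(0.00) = 20.00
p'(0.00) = -21.00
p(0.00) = 20.00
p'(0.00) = -21.00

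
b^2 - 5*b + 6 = (b - 3)*(b - 2)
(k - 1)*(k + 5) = k^2 + 4*k - 5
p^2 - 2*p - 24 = (p - 6)*(p + 4)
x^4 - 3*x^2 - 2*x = x*(x - 2)*(x + 1)^2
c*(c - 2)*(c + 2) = c^3 - 4*c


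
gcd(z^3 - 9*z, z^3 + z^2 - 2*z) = z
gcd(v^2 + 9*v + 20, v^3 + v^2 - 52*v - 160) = v^2 + 9*v + 20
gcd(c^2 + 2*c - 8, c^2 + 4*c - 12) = c - 2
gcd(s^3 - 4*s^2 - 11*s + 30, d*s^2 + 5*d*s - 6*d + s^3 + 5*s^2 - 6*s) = 1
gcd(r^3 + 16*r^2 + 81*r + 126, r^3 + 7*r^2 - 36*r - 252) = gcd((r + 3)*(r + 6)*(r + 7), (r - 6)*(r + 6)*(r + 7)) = r^2 + 13*r + 42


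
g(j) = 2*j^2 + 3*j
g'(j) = 4*j + 3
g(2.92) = 25.81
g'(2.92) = 14.68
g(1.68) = 10.68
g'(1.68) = 9.72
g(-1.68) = 0.60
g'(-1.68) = -3.72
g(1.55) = 9.46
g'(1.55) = 9.20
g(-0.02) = -0.06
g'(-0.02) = 2.92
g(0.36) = 1.34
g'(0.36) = 4.44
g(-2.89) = 8.03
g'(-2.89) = -8.56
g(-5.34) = 41.01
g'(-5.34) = -18.36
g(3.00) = 27.00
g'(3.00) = 15.00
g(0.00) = 0.00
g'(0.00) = 3.00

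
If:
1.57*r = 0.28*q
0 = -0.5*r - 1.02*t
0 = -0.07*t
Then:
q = 0.00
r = 0.00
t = 0.00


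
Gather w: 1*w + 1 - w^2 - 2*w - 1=-w^2 - w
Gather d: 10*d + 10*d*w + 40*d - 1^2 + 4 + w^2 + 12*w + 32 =d*(10*w + 50) + w^2 + 12*w + 35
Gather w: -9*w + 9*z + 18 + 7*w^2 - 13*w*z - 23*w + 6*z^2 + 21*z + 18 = 7*w^2 + w*(-13*z - 32) + 6*z^2 + 30*z + 36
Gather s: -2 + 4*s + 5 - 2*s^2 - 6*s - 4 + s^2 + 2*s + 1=-s^2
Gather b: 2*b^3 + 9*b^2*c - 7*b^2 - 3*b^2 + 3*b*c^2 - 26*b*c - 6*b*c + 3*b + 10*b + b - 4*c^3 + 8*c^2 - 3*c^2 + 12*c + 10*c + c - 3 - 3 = 2*b^3 + b^2*(9*c - 10) + b*(3*c^2 - 32*c + 14) - 4*c^3 + 5*c^2 + 23*c - 6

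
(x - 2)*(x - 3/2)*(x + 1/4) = x^3 - 13*x^2/4 + 17*x/8 + 3/4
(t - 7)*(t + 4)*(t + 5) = t^3 + 2*t^2 - 43*t - 140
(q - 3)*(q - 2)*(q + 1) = q^3 - 4*q^2 + q + 6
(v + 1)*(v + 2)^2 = v^3 + 5*v^2 + 8*v + 4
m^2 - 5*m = m*(m - 5)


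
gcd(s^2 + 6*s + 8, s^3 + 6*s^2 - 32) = s + 4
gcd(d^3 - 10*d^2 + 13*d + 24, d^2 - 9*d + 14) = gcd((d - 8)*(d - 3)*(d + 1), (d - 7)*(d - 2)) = 1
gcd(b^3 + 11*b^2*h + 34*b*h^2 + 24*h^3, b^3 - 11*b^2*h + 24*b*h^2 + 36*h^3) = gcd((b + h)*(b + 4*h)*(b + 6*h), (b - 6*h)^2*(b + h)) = b + h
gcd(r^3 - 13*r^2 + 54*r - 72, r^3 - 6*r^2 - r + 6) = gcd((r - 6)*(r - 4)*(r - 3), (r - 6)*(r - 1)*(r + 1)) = r - 6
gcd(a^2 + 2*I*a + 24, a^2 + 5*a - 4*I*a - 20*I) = a - 4*I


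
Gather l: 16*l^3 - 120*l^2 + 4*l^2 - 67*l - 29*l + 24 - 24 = 16*l^3 - 116*l^2 - 96*l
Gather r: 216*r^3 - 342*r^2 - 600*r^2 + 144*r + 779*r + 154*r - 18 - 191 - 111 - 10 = 216*r^3 - 942*r^2 + 1077*r - 330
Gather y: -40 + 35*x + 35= 35*x - 5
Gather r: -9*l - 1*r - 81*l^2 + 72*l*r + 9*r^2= -81*l^2 - 9*l + 9*r^2 + r*(72*l - 1)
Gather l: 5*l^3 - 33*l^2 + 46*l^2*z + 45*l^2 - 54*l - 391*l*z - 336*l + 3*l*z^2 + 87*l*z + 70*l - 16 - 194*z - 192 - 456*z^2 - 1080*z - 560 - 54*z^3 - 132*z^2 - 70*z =5*l^3 + l^2*(46*z + 12) + l*(3*z^2 - 304*z - 320) - 54*z^3 - 588*z^2 - 1344*z - 768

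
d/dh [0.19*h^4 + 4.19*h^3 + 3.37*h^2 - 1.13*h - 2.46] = 0.76*h^3 + 12.57*h^2 + 6.74*h - 1.13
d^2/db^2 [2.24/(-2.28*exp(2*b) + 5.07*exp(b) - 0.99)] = (-2.24*(4.56*exp(b) - 5.07)*(9.12*exp(b) - 10.14)*exp(b) + (20.4288*exp(b) - 11.3568)*(2.28*exp(2*b) - 5.07*exp(b) + 0.99))*exp(b)/(2.28*exp(2*b) - 5.07*exp(b) + 0.99)^3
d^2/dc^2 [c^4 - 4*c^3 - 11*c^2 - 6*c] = 12*c^2 - 24*c - 22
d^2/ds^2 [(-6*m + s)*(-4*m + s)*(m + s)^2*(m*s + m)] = 2*m*(38*m^3 + 15*m^2*s + 5*m^2 - 48*m*s^2 - 24*m*s + 10*s^3 + 6*s^2)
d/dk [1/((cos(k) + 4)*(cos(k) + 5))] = (2*cos(k) + 9)*sin(k)/((cos(k) + 4)^2*(cos(k) + 5)^2)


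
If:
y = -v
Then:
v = -y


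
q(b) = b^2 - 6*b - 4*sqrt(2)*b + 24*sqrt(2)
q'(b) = 2*b - 6 - 4*sqrt(2)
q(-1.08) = 47.70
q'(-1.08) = -13.82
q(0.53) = 28.04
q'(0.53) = -10.60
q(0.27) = 30.87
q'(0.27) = -11.12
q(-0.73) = 42.98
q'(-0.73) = -13.12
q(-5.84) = 136.12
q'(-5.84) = -23.34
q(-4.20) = 100.54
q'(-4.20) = -20.06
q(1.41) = 19.49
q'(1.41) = -8.84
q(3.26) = 6.57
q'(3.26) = -5.14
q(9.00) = 10.03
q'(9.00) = 6.34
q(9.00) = 10.03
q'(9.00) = 6.34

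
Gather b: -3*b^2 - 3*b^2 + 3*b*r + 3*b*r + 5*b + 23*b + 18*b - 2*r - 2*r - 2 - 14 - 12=-6*b^2 + b*(6*r + 46) - 4*r - 28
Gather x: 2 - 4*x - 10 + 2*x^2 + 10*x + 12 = 2*x^2 + 6*x + 4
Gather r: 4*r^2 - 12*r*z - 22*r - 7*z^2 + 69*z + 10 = 4*r^2 + r*(-12*z - 22) - 7*z^2 + 69*z + 10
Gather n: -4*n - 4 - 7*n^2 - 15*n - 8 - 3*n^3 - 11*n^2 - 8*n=-3*n^3 - 18*n^2 - 27*n - 12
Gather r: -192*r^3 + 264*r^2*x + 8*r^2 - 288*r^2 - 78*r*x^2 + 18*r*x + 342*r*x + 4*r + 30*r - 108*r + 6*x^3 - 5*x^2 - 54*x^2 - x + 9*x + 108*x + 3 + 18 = -192*r^3 + r^2*(264*x - 280) + r*(-78*x^2 + 360*x - 74) + 6*x^3 - 59*x^2 + 116*x + 21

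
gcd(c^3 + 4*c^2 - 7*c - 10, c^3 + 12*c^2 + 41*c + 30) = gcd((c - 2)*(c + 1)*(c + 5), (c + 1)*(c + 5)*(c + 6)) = c^2 + 6*c + 5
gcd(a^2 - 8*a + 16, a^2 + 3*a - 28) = a - 4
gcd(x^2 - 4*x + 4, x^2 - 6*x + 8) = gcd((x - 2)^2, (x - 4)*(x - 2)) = x - 2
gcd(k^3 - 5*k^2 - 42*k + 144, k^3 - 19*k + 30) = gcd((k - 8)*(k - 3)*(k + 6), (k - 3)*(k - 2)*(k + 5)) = k - 3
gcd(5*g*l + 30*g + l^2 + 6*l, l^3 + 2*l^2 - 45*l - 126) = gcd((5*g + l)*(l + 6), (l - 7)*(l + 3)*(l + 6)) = l + 6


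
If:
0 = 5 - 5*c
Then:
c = 1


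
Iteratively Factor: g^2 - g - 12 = (g - 4)*(g + 3)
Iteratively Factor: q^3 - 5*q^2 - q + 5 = (q + 1)*(q^2 - 6*q + 5) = (q - 1)*(q + 1)*(q - 5)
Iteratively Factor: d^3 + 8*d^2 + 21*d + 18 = (d + 3)*(d^2 + 5*d + 6) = (d + 3)^2*(d + 2)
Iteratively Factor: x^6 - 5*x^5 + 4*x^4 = (x)*(x^5 - 5*x^4 + 4*x^3) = x^2*(x^4 - 5*x^3 + 4*x^2) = x^2*(x - 1)*(x^3 - 4*x^2) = x^3*(x - 1)*(x^2 - 4*x) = x^4*(x - 1)*(x - 4)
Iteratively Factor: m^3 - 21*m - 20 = (m + 1)*(m^2 - m - 20) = (m - 5)*(m + 1)*(m + 4)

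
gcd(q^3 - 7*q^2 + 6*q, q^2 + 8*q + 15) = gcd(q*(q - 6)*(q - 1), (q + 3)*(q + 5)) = 1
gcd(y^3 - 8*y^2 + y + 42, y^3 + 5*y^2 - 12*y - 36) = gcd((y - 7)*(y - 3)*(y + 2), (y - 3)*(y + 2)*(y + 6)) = y^2 - y - 6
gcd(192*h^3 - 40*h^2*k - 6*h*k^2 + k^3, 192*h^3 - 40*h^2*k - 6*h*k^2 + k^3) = 192*h^3 - 40*h^2*k - 6*h*k^2 + k^3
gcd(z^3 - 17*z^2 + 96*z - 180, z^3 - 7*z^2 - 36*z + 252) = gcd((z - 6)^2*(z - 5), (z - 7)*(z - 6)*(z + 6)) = z - 6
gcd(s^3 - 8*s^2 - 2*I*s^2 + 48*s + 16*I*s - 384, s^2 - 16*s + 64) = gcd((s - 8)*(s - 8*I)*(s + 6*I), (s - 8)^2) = s - 8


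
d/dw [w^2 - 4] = 2*w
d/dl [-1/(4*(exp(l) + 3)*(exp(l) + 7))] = (exp(l) + 5)*exp(l)/(2*(exp(l) + 3)^2*(exp(l) + 7)^2)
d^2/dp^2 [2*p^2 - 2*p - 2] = 4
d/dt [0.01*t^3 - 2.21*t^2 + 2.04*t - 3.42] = 0.03*t^2 - 4.42*t + 2.04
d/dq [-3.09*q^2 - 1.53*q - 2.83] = -6.18*q - 1.53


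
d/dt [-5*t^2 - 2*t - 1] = -10*t - 2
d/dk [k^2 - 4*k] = 2*k - 4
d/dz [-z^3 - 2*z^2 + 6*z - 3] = -3*z^2 - 4*z + 6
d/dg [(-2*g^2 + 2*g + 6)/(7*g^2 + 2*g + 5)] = 2*(-9*g^2 - 52*g - 1)/(49*g^4 + 28*g^3 + 74*g^2 + 20*g + 25)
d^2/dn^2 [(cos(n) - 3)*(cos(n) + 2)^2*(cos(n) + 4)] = 161*cos(n)/4 - 4*cos(2*n)^2 + 6*cos(2*n) - 45*cos(3*n)/4 + 2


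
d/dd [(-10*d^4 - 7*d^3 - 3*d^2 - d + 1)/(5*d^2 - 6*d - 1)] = (-100*d^5 + 145*d^4 + 124*d^3 + 44*d^2 - 4*d + 7)/(25*d^4 - 60*d^3 + 26*d^2 + 12*d + 1)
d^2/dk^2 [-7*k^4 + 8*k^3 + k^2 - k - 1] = -84*k^2 + 48*k + 2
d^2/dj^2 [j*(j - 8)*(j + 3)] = 6*j - 10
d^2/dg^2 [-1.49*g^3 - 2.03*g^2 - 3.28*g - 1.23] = -8.94*g - 4.06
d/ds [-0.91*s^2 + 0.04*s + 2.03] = 0.04 - 1.82*s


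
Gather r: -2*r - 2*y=-2*r - 2*y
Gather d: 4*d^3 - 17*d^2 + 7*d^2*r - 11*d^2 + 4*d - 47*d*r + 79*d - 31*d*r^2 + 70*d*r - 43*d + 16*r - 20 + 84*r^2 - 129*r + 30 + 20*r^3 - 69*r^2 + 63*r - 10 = 4*d^3 + d^2*(7*r - 28) + d*(-31*r^2 + 23*r + 40) + 20*r^3 + 15*r^2 - 50*r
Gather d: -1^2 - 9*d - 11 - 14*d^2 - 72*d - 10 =-14*d^2 - 81*d - 22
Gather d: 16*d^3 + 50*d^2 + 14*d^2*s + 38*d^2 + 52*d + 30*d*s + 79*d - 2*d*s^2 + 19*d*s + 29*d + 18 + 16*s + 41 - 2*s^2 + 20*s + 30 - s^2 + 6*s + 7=16*d^3 + d^2*(14*s + 88) + d*(-2*s^2 + 49*s + 160) - 3*s^2 + 42*s + 96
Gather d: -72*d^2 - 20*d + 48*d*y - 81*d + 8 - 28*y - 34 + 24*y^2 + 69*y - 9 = -72*d^2 + d*(48*y - 101) + 24*y^2 + 41*y - 35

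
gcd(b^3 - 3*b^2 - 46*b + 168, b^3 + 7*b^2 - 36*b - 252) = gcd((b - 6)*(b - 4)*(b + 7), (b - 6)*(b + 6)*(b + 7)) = b^2 + b - 42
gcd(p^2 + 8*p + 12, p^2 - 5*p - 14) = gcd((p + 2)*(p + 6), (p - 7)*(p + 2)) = p + 2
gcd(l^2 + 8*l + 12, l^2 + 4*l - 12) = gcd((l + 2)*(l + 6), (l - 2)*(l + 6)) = l + 6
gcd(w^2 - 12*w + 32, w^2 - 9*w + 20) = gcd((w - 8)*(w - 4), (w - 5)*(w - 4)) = w - 4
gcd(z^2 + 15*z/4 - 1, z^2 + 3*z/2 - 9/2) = 1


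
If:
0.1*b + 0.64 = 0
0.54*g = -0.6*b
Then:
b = -6.40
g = 7.11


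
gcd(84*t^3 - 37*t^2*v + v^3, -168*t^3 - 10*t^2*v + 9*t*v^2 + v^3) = 28*t^2 - 3*t*v - v^2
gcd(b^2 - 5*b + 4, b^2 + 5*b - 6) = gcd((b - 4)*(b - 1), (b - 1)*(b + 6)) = b - 1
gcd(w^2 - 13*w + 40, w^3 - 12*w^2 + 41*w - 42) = 1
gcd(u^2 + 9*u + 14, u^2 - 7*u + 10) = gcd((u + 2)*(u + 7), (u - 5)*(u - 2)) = 1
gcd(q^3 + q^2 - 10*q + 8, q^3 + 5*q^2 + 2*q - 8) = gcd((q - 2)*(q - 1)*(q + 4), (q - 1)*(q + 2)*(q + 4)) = q^2 + 3*q - 4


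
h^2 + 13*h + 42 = (h + 6)*(h + 7)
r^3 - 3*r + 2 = (r - 1)^2*(r + 2)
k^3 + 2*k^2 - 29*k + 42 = (k - 3)*(k - 2)*(k + 7)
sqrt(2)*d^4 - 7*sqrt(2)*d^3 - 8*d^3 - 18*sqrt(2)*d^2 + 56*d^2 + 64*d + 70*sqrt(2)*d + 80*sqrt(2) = (d - 8)*(d - 5*sqrt(2))*(d + sqrt(2))*(sqrt(2)*d + sqrt(2))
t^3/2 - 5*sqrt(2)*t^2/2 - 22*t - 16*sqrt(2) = (t/2 + sqrt(2))*(t - 8*sqrt(2))*(t + sqrt(2))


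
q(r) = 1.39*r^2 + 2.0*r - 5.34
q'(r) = 2.78*r + 2.0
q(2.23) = 6.03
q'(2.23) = 8.20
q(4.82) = 36.59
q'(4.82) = 15.40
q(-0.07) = -5.47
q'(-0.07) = 1.81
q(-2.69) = -0.66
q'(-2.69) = -5.48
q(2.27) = 6.36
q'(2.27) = 8.31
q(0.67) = -3.38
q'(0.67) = 3.86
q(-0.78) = -6.05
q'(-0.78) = -0.17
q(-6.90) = 47.04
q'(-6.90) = -17.18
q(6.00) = 56.70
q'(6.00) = 18.68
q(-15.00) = 277.41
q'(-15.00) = -39.70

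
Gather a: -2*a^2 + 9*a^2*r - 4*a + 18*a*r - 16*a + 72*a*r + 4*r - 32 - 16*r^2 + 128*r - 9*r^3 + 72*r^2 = a^2*(9*r - 2) + a*(90*r - 20) - 9*r^3 + 56*r^2 + 132*r - 32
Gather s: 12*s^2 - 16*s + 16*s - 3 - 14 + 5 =12*s^2 - 12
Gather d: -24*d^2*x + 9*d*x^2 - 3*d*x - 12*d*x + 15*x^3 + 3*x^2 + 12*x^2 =-24*d^2*x + d*(9*x^2 - 15*x) + 15*x^3 + 15*x^2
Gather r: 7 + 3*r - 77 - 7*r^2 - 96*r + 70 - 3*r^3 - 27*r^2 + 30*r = -3*r^3 - 34*r^2 - 63*r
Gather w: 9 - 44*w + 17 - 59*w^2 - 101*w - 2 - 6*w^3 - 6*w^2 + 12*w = -6*w^3 - 65*w^2 - 133*w + 24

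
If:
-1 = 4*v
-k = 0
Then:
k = 0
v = -1/4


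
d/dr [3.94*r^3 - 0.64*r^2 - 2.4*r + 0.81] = 11.82*r^2 - 1.28*r - 2.4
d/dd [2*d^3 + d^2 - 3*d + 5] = 6*d^2 + 2*d - 3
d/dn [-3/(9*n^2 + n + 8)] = 3*(18*n + 1)/(9*n^2 + n + 8)^2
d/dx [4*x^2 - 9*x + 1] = 8*x - 9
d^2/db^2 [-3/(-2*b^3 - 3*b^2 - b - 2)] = 6*(-3*(2*b + 1)*(2*b^3 + 3*b^2 + b + 2) + (6*b^2 + 6*b + 1)^2)/(2*b^3 + 3*b^2 + b + 2)^3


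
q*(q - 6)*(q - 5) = q^3 - 11*q^2 + 30*q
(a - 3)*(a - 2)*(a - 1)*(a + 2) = a^4 - 4*a^3 - a^2 + 16*a - 12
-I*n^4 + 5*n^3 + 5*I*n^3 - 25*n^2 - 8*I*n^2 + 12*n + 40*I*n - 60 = (n - 5)*(n - 2*I)*(n + 6*I)*(-I*n + 1)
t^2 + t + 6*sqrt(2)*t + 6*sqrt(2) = (t + 1)*(t + 6*sqrt(2))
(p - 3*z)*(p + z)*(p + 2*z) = p^3 - 7*p*z^2 - 6*z^3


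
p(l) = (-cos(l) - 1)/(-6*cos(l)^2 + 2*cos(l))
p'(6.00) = -0.32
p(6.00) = 0.54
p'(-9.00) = 0.07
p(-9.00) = 0.01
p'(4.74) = 648.64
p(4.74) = -20.29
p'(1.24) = 8646.89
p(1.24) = -79.63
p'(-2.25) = 0.42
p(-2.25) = 0.10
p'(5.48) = -2.93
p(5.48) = 1.13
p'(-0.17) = -0.18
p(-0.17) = 0.51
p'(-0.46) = -0.66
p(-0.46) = 0.63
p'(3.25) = 0.01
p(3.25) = 0.00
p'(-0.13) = -0.13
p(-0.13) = 0.51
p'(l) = (-12*sin(l)*cos(l) + 2*sin(l))*(-cos(l) - 1)/(-6*cos(l)^2 + 2*cos(l))^2 + sin(l)/(-6*cos(l)^2 + 2*cos(l)) = (3*sin(l) - sin(l)/cos(l)^2 + 6*tan(l))/(2*(3*cos(l) - 1)^2)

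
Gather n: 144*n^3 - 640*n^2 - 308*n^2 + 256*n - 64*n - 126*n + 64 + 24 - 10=144*n^3 - 948*n^2 + 66*n + 78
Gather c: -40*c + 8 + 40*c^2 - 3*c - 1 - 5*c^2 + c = 35*c^2 - 42*c + 7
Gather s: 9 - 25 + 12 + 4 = 0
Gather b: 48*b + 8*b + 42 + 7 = 56*b + 49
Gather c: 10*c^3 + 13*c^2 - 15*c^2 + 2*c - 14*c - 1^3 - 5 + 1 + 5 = 10*c^3 - 2*c^2 - 12*c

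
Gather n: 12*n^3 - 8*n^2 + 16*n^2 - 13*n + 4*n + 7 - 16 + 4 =12*n^3 + 8*n^2 - 9*n - 5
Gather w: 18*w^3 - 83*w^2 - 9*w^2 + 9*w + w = 18*w^3 - 92*w^2 + 10*w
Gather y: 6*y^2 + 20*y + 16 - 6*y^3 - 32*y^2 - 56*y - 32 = -6*y^3 - 26*y^2 - 36*y - 16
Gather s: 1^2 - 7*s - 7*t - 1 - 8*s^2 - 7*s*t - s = -8*s^2 + s*(-7*t - 8) - 7*t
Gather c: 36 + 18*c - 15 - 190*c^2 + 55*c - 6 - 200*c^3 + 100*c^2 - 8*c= -200*c^3 - 90*c^2 + 65*c + 15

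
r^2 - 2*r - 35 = (r - 7)*(r + 5)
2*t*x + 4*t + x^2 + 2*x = (2*t + x)*(x + 2)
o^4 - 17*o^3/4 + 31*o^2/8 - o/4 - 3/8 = (o - 3)*(o - 1)*(o - 1/2)*(o + 1/4)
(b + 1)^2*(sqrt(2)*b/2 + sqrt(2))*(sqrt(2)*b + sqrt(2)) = b^4 + 5*b^3 + 9*b^2 + 7*b + 2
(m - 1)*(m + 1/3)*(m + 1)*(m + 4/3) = m^4 + 5*m^3/3 - 5*m^2/9 - 5*m/3 - 4/9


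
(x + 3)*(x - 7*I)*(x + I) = x^3 + 3*x^2 - 6*I*x^2 + 7*x - 18*I*x + 21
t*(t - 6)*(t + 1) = t^3 - 5*t^2 - 6*t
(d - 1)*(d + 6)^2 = d^3 + 11*d^2 + 24*d - 36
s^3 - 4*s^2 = s^2*(s - 4)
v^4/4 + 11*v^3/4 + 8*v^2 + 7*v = v*(v/2 + 1)^2*(v + 7)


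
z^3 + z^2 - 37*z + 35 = (z - 5)*(z - 1)*(z + 7)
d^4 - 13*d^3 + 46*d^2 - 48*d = d*(d - 8)*(d - 3)*(d - 2)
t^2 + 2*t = t*(t + 2)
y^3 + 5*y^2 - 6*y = y*(y - 1)*(y + 6)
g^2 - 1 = (g - 1)*(g + 1)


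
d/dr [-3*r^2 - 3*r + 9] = -6*r - 3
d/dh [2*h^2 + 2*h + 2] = 4*h + 2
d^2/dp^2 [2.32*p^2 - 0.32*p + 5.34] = 4.64000000000000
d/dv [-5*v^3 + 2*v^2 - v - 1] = -15*v^2 + 4*v - 1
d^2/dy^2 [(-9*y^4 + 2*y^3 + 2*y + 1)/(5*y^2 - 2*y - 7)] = 2*(-225*y^6 + 270*y^5 + 837*y^4 - 880*y^3 - 2487*y^2 + 474*y + 11)/(125*y^6 - 150*y^5 - 465*y^4 + 412*y^3 + 651*y^2 - 294*y - 343)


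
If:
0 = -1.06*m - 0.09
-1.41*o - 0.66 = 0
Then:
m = -0.08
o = -0.47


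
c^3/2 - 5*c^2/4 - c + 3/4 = (c/2 + 1/2)*(c - 3)*(c - 1/2)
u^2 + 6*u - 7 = (u - 1)*(u + 7)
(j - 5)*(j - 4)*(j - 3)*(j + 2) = j^4 - 10*j^3 + 23*j^2 + 34*j - 120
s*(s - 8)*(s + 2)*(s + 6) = s^4 - 52*s^2 - 96*s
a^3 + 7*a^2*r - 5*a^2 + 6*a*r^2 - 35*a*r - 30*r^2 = (a - 5)*(a + r)*(a + 6*r)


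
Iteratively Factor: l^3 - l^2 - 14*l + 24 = (l - 2)*(l^2 + l - 12) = (l - 3)*(l - 2)*(l + 4)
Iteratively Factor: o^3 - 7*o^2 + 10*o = (o)*(o^2 - 7*o + 10) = o*(o - 2)*(o - 5)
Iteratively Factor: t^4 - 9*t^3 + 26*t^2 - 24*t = (t)*(t^3 - 9*t^2 + 26*t - 24) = t*(t - 4)*(t^2 - 5*t + 6) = t*(t - 4)*(t - 3)*(t - 2)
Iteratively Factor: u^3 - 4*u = (u)*(u^2 - 4) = u*(u + 2)*(u - 2)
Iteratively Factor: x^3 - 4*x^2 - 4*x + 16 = (x - 4)*(x^2 - 4) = (x - 4)*(x + 2)*(x - 2)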